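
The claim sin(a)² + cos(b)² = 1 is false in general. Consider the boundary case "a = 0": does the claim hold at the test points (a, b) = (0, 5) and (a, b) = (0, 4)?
No, fails at both test points

At (0, 5): LHS = cos(5)² ≈ 0.08046 ≠ RHS = 1
At (0, 4): LHS = cos(4)² ≈ 0.4272 ≠ RHS = 1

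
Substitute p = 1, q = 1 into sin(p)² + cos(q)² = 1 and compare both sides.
LHS = sin(1)² + cos(1)² = 1
RHS = 1

LHS = RHS: the two sides agree.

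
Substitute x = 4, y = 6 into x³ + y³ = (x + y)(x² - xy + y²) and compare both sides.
LHS = 4³ + 6³ = 280
RHS = (4 + 6)(4² - 4·6 + 6²) = 280

LHS = RHS: the two sides agree.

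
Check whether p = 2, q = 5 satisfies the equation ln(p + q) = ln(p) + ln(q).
Fails

Substituting p = 2, q = 5:

LHS = ln(2 + 5) = ln(7) ≈ 1.946
RHS = ln(2) + ln(5) ≈ 2.303

LHS ≠ RHS, so the equation does not hold at this point.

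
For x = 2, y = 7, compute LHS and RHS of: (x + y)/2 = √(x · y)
LHS = (2 + 7)/2 = 9/2
RHS = √(2 · 7) = √(14) ≈ 3.742

LHS ≠ RHS (they differ by about 0.7583), so the equation does not hold here.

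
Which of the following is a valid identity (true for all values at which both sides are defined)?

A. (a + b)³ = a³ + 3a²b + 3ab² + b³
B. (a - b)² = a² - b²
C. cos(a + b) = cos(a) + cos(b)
A: holds — e.g. at (3, 5), both sides equal 512.
B: fails at (2, 7) — LHS = 25, RHS = -45.
C: fails at (0, 1) — LHS = cos(1) ≈ 0.5403, RHS = cos(1) + 1 ≈ 1.54.

Answer: A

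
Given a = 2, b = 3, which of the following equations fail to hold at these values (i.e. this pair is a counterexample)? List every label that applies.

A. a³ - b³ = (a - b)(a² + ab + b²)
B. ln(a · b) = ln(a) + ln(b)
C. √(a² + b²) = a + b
Evaluating each claim at the given values:
A. LHS = -19, RHS = -19 → holds here (LHS = RHS)
B. LHS = ln(6) ≈ 1.792, RHS = ln(2) + ln(3) ≈ 1.792 → holds here (LHS = RHS)
C. LHS = √(13) ≈ 3.606, RHS = 5 → fails here (LHS ≠ RHS)

Answer: C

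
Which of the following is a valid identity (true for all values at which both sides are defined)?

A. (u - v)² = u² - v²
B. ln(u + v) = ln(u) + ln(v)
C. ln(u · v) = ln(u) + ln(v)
C

A: fails at (3, 7) — LHS = 16, RHS = -40.
B: fails at (1, 3) — LHS = ln(4) ≈ 1.386, RHS = ln(3) ≈ 1.099.
C: holds — e.g. at (4, 6), both sides equal ln(24) ≈ 3.178.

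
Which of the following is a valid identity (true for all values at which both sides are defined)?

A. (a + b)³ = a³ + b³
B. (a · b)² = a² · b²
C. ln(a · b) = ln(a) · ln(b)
B

A: fails at (2, 5) — LHS = 343, RHS = 133.
B: holds — e.g. at (3, 7), both sides equal 441.
C: fails at (2, 2) — LHS = ln(4) ≈ 1.386, RHS = ln(2)² ≈ 0.4805.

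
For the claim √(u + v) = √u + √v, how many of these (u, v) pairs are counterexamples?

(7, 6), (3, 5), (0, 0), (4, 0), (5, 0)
2

Testing each pair:
(7, 6): LHS = √(13) ≈ 3.606, RHS = √(6) + √(7) ≈ 5.095 → counterexample
(3, 5): LHS = 2·√(2) ≈ 2.828, RHS = √(3) + √(5) ≈ 3.968 → counterexample
(0, 0): LHS = 0, RHS = 0 → satisfies claim
(4, 0): LHS = 2, RHS = 2 → satisfies claim
(5, 0): LHS = √(5) ≈ 2.236, RHS = √(5) ≈ 2.236 → satisfies claim

That makes 2 counterexamples.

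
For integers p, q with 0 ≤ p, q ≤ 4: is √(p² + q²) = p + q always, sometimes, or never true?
It holds at (p, q) = (3, 0) (both sides equal 3), but fails at (p, q) = (1, 2) (LHS = √(5) ≈ 2.236, RHS = 3).

Answer: Sometimes true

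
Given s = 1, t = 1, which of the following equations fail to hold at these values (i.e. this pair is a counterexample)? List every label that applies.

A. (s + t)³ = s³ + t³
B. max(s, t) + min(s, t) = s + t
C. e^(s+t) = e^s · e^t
A

Evaluating each claim at the given values:
A. LHS = 8, RHS = 2 → fails here (LHS ≠ RHS)
B. LHS = 2, RHS = 2 → holds here (LHS = RHS)
C. LHS = e^2 ≈ 7.389, RHS = e^2 ≈ 7.389 → holds here (LHS = RHS)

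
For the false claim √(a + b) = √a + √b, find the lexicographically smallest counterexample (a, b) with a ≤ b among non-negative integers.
At (0, 2): both sides equal √(2) ≈ 1.414, so it holds there.
At (0, 6): both sides equal √(6) ≈ 2.449, so it holds there.

Substituting (1, 1) into the claim:
LHS = √(1 + 1) = √(2) ≈ 1.414
RHS = √1 + √1 = 2

Since LHS ≠ RHS, this pair disproves the claim, and no lexicographically smaller pair (a ≤ b, non-negative integers) does.

For instance (3, 4) is also a counterexample (LHS = √(7) ≈ 2.646, RHS = √(3) + 2 ≈ 3.732), but it's lexicographically larger.

Answer: (a, b) = (1, 1)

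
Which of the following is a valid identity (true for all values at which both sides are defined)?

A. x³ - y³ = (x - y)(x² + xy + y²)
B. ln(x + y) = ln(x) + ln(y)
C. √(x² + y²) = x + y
A: holds — e.g. at (1, 5), both sides equal -124.
B: fails at (3, 5) — LHS = ln(8) ≈ 2.079, RHS = ln(3) + ln(5) ≈ 2.708.
C: fails at (3, 3) — LHS = 3·√(2) ≈ 4.243, RHS = 6.

Answer: A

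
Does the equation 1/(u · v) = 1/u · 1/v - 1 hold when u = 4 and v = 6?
Substituting u = 4, v = 6:

LHS = 1/(4 · 6) = 1/24
RHS = 1/4 · 1/6 - 1 = -23/24

LHS ≠ RHS, so the equation does not hold at this point.

Answer: Fails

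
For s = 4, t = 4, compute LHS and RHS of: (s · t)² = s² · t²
LHS = (4 · 4)² = 256
RHS = 4² · 4² = 256

LHS = RHS: the two sides agree.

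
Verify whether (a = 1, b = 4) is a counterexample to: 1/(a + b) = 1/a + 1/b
Substituting a = 1, b = 4:
LHS = 1/(1 + 4) = 1/5
RHS = 1/1 + 1/4 = 5/4

Since LHS ≠ RHS, this pair disproves the claim.

Answer: Yes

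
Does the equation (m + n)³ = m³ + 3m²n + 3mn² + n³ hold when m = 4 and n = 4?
Substituting m = 4, n = 4:

LHS = (4 + 4)³ = 512
RHS = 4³ + 3·4²·4 + 3·4·4² + 4³ = 512

LHS = RHS, so the equation holds at this point.

Answer: Holds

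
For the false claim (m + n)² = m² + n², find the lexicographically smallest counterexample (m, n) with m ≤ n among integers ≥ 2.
(m, n) = (2, 2)

Substituting (2, 2) into the claim:
LHS = (2 + 2)² = 16
RHS = 2² + 2² = 8

Since LHS ≠ RHS, this pair disproves the claim, and no lexicographically smaller pair (m ≤ n, integers ≥ 2) does.

For instance (3, 4) is also a counterexample (LHS = 49, RHS = 25), but it's lexicographically larger.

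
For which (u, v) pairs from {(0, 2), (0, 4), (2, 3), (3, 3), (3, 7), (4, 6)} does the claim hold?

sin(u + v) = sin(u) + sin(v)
Testing each pair:
(0, 2): LHS = sin(2) ≈ 0.9093, RHS = sin(2) ≈ 0.9093 → holds
(0, 4): LHS = sin(4) ≈ -0.7568, RHS = sin(4) ≈ -0.7568 → holds
(2, 3): LHS = sin(5) ≈ -0.9589, RHS = sin(3) + sin(2) ≈ 1.05 → fails
(3, 3): LHS = sin(6) ≈ -0.2794, RHS = 2·sin(3) ≈ 0.2822 → fails
(3, 7): LHS = sin(10) ≈ -0.544, RHS = sin(3) + sin(7) ≈ 0.7981 → fails
(4, 6): LHS = sin(10) ≈ -0.544, RHS = sin(4) + sin(6) ≈ -1.036 → fails

2 of 6 pairs satisfy the claim.

Answer: (0, 2), (0, 4)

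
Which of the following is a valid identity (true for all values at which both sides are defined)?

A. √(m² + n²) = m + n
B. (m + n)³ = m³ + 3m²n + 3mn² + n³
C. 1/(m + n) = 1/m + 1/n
A: fails at (3, 3) — LHS = 3·√(2) ≈ 4.243, RHS = 6.
B: holds — e.g. at (1, 4), both sides equal 125.
C: fails at (1, 2) — LHS = 1/3, RHS = 3/2.

Answer: B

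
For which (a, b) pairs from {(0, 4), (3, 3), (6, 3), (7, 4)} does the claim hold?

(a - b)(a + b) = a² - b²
Testing each pair:
(0, 4): LHS = -16, RHS = -16 → holds
(3, 3): LHS = 0, RHS = 0 → holds
(6, 3): LHS = 27, RHS = 27 → holds
(7, 4): LHS = 33, RHS = 33 → holds

Every pair satisfies the claim.

Answer: All pairs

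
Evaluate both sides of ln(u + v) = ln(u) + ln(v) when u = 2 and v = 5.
LHS = ln(2 + 5) = ln(7) ≈ 1.946
RHS = ln(2) + ln(5) ≈ 2.303

LHS ≠ RHS (they differ by about 0.3567), so the equation does not hold here.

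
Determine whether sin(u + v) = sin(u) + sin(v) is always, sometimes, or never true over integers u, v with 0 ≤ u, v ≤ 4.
Sometimes true

It holds at (u, v) = (1, 0) (both sides equal sin(1) ≈ 0.8415), but fails at (u, v) = (1, 3) (LHS = sin(4) ≈ -0.7568, RHS = sin(3) + sin(1) ≈ 0.9826).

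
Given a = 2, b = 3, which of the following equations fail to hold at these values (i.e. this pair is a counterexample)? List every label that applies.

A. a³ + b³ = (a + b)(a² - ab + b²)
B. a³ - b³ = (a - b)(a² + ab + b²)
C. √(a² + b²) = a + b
Evaluating each claim at the given values:
A. LHS = 35, RHS = 35 → holds here (LHS = RHS)
B. LHS = -19, RHS = -19 → holds here (LHS = RHS)
C. LHS = √(13) ≈ 3.606, RHS = 5 → fails here (LHS ≠ RHS)

Answer: C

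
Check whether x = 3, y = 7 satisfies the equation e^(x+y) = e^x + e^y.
Fails

Substituting x = 3, y = 7:

LHS = e^(3+7) = e^10 ≈ 22026.5
RHS = e^3 + e^7 ≈ 1117

LHS ≠ RHS, so the equation does not hold at this point.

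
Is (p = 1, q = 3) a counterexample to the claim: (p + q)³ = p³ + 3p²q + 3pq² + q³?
Substituting p = 1, q = 3:
LHS = (1 + 3)³ = 64
RHS = 1³ + 3·1²·3 + 3·1·3² + 3³ = 64

The sides agree, so this pair does not disprove the claim.

Answer: No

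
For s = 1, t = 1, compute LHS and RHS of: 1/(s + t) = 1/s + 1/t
LHS = 1/(1 + 1) = 1/2
RHS = 1/1 + 1/1 = 2

LHS ≠ RHS, so the equation does not hold here.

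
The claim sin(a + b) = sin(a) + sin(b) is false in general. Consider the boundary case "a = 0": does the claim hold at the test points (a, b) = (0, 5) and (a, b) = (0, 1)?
At (0, 5): LHS = sin(5) ≈ -0.9589, RHS = sin(5) ≈ -0.9589 → equal
At (0, 1): LHS = sin(1) ≈ 0.8415, RHS = sin(1) ≈ 0.8415 → equal

So the claim does hold at both of these boundary points, even though it is not an identity.

Answer: Yes, holds at both test points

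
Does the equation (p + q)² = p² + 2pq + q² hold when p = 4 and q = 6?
Substituting p = 4, q = 6:

LHS = (4 + 6)² = 100
RHS = 4² + 2·4·6 + 6² = 100

LHS = RHS, so the equation holds at this point.

Answer: Holds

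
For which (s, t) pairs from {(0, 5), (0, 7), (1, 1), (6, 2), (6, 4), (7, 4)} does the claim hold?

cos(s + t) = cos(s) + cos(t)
None

Testing each pair:
(0, 5): LHS = cos(5) ≈ 0.2837, RHS = cos(5) + 1 ≈ 1.284 → fails
(0, 7): LHS = cos(7) ≈ 0.7539, RHS = cos(7) + 1 ≈ 1.754 → fails
(1, 1): LHS = cos(2) ≈ -0.4161, RHS = 2·cos(1) ≈ 1.081 → fails
(6, 2): LHS = cos(8) ≈ -0.1455, RHS = cos(2) + cos(6) ≈ 0.544 → fails
(6, 4): LHS = cos(10) ≈ -0.8391, RHS = cos(4) + cos(6) ≈ 0.3065 → fails
(7, 4): LHS = cos(11) ≈ 0.004426, RHS = cos(4) + cos(7) ≈ 0.1003 → fails

No pair satisfies the claim.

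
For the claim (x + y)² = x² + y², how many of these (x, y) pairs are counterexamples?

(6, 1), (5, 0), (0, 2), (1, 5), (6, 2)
Testing each pair:
(6, 1): LHS = 49, RHS = 37 → counterexample
(5, 0): LHS = 25, RHS = 25 → satisfies claim
(0, 2): LHS = 4, RHS = 4 → satisfies claim
(1, 5): LHS = 36, RHS = 26 → counterexample
(6, 2): LHS = 64, RHS = 40 → counterexample

That makes 3 counterexamples.

Answer: 3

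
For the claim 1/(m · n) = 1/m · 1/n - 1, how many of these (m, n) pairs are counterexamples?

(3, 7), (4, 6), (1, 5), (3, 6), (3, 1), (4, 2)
6

Testing each pair:
(3, 7): LHS = 1/21, RHS = -20/21 → counterexample
(4, 6): LHS = 1/24, RHS = -23/24 → counterexample
(1, 5): LHS = 1/5, RHS = -4/5 → counterexample
(3, 6): LHS = 1/18, RHS = -17/18 → counterexample
(3, 1): LHS = 1/3, RHS = -2/3 → counterexample
(4, 2): LHS = 1/8, RHS = -7/8 → counterexample

That makes 6 counterexamples.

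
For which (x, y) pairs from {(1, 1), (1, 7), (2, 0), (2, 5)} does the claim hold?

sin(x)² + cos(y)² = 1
Testing each pair:
(1, 1): LHS = cos(1)² + sin(1)² = 1, RHS = 1 → holds
(1, 7): LHS = cos(7)² + sin(1)² ≈ 1.276, RHS = 1 → fails
(2, 0): LHS = sin(2)² + 1 ≈ 1.827, RHS = 1 → fails
(2, 5): LHS = cos(5)² + sin(2)² ≈ 0.9073, RHS = 1 → fails

1 of 4 pairs satisfies the claim.

Answer: (1, 1)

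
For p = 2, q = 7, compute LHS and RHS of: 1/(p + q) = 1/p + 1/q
LHS = 1/(2 + 7) = 1/9
RHS = 1/2 + 1/7 = 9/14

LHS ≠ RHS, so the equation does not hold here.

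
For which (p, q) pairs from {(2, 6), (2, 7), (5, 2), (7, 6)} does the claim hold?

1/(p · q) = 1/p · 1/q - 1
Testing each pair:
(2, 6): LHS = 1/12, RHS = -11/12 → fails
(2, 7): LHS = 1/14, RHS = -13/14 → fails
(5, 2): LHS = 1/10, RHS = -9/10 → fails
(7, 6): LHS = 1/42, RHS = -41/42 → fails

No pair satisfies the claim.

Answer: None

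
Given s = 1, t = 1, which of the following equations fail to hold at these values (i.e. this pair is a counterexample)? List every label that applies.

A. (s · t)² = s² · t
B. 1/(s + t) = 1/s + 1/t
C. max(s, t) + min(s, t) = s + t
Evaluating each claim at the given values:
A. LHS = 1, RHS = 1 → holds here (LHS = RHS)
B. LHS = 1/2, RHS = 2 → fails here (LHS ≠ RHS)
C. LHS = 2, RHS = 2 → holds here (LHS = RHS)

Answer: B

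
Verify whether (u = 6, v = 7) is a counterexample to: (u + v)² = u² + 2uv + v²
No

Substituting u = 6, v = 7:
LHS = (6 + 7)² = 169
RHS = 6² + 2·6·7 + 7² = 169

The sides agree, so this pair does not disprove the claim.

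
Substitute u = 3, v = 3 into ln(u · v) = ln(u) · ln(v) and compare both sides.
LHS = ln(3 · 3) = ln(9) ≈ 2.197
RHS = ln(3) · ln(3) = ln(3)² ≈ 1.207

LHS ≠ RHS (they differ by about 0.9903), so the equation does not hold here.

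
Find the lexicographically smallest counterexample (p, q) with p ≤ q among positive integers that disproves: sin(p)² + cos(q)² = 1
(p, q) = (1, 2)

Substituting (1, 2) into the claim:
LHS = sin(1)² + cos(2)² ≈ 0.8813
RHS = 1

Since LHS ≠ RHS, this pair disproves the claim, and no lexicographically smaller pair (p ≤ q, positive integers) does.

For instance (5, 6) is also a counterexample (LHS = sin(5)² + cos(6)² ≈ 1.841, RHS = 1), but it's lexicographically larger.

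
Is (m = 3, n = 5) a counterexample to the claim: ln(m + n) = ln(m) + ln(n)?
Yes

Substituting m = 3, n = 5:
LHS = ln(3 + 5) = ln(8) ≈ 2.079
RHS = ln(3) + ln(5) ≈ 2.708

Since LHS ≠ RHS, this pair disproves the claim.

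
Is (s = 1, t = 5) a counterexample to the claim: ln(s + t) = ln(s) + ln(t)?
Substituting s = 1, t = 5:
LHS = ln(1 + 5) = ln(6) ≈ 1.792
RHS = ln(1) + ln(5) = ln(5) ≈ 1.609

Since LHS ≠ RHS, this pair disproves the claim.

Answer: Yes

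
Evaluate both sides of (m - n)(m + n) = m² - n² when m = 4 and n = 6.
LHS = (4 - 6)(4 + 6) = -20
RHS = 4² - 6² = -20

LHS = RHS: the two sides agree.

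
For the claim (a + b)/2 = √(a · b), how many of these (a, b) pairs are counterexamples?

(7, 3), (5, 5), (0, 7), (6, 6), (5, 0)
3

Testing each pair:
(7, 3): LHS = 5, RHS = √(21) ≈ 4.583 → counterexample
(5, 5): LHS = 5, RHS = 5 → satisfies claim
(0, 7): LHS = 7/2, RHS = 0 → counterexample
(6, 6): LHS = 6, RHS = 6 → satisfies claim
(5, 0): LHS = 5/2, RHS = 0 → counterexample

That makes 3 counterexamples.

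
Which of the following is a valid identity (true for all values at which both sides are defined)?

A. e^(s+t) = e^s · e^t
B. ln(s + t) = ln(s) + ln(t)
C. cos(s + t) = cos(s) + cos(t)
A: holds — e.g. at (3, 4), both sides equal e^7 ≈ 1097.
B: fails at (5, 5) — LHS = ln(10) ≈ 2.303, RHS = 2·ln(5) ≈ 3.219.
C: fails at (3, 5) — LHS = cos(8) ≈ -0.1455, RHS = cos(3) + cos(5) ≈ -0.7063.

Answer: A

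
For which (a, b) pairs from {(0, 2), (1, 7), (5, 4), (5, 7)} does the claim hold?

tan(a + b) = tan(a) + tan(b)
(0, 2)

Testing each pair:
(0, 2): LHS = tan(2) ≈ -2.185, RHS = tan(2) ≈ -2.185 → holds
(1, 7): LHS = tan(8) ≈ -6.8, RHS = tan(7) + tan(1) ≈ 2.429 → fails
(5, 4): LHS = tan(9) ≈ -0.4523, RHS = tan(5) + tan(4) ≈ -2.223 → fails
(5, 7): LHS = tan(12) ≈ -0.6359, RHS = tan(5) + tan(7) ≈ -2.509 → fails

1 of 4 pairs satisfies the claim.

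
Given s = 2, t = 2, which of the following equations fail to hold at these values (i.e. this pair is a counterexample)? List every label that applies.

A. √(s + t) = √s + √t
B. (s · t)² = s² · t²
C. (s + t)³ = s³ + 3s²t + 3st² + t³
A

Evaluating each claim at the given values:
A. LHS = 2, RHS = 2·√(2) ≈ 2.828 → fails here (LHS ≠ RHS)
B. LHS = 16, RHS = 16 → holds here (LHS = RHS)
C. LHS = 64, RHS = 64 → holds here (LHS = RHS)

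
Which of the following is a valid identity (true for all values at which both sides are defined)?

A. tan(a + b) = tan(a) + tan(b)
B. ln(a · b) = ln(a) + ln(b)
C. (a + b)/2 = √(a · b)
A: fails at (3, 3) — LHS = tan(6) ≈ -0.291, RHS = 2·tan(3) ≈ -0.2851.
B: holds — e.g. at (2, 2), both sides equal ln(4) ≈ 1.386.
C: fails at (2, 7) — LHS = 9/2, RHS = √(14) ≈ 3.742.

Answer: B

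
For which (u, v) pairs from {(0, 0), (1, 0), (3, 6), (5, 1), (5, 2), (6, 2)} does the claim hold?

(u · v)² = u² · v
(0, 0), (1, 0), (5, 1)

Testing each pair:
(0, 0): LHS = 0, RHS = 0 → holds
(1, 0): LHS = 0, RHS = 0 → holds
(3, 6): LHS = 324, RHS = 54 → fails
(5, 1): LHS = 25, RHS = 25 → holds
(5, 2): LHS = 100, RHS = 50 → fails
(6, 2): LHS = 144, RHS = 72 → fails

3 of 6 pairs satisfy the claim.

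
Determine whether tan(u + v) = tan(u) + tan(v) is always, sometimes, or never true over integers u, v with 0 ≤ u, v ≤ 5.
It holds at (u, v) = (4, 0) (both sides equal tan(4) ≈ 1.158), but fails at (u, v) = (1, 5) (LHS = tan(6) ≈ -0.291, RHS = tan(5) + tan(1) ≈ -1.823).

Answer: Sometimes true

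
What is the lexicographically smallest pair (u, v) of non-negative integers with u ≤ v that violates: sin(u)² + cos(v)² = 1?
(u, v) = (0, 1)

Substituting (0, 1) into the claim:
LHS = sin(0)² + cos(1)² = cos(1)² ≈ 0.2919
RHS = 1

Since LHS ≠ RHS, this pair disproves the claim, and no lexicographically smaller pair (u ≤ v, non-negative integers) does.

For instance (2, 3) is also a counterexample (LHS = sin(2)² + cos(3)² ≈ 1.807, RHS = 1), but it's lexicographically larger.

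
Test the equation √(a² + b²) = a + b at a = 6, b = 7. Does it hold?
Substituting a = 6, b = 7:

LHS = √(6² + 7²) = √(85) ≈ 9.22
RHS = 6 + 7 = 13

LHS ≠ RHS, so the equation does not hold at this point.

Answer: Fails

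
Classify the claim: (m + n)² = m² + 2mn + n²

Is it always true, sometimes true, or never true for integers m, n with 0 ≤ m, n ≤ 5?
The identity holds for every pair in the range. For instance at (m, n) = (4, 5): both sides equal 81.

Answer: Always true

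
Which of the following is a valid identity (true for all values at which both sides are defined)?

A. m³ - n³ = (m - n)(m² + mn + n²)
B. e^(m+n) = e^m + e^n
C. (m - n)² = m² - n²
A

A: holds — e.g. at (4, 6), both sides equal -152.
B: fails at (2, 5) — LHS = e^7 ≈ 1097, RHS = e^2 + e^5 ≈ 155.8.
C: fails at (0, 1) — LHS = 1, RHS = -1.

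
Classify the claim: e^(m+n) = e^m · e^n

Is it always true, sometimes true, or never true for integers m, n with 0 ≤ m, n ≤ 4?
The identity holds for every pair in the range. For instance at (m, n) = (4, 2): both sides equal e^6 ≈ 403.4.

Answer: Always true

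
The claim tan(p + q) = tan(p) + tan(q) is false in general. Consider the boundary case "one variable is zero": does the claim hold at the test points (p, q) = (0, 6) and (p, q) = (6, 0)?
At (0, 6): LHS = tan(6) ≈ -0.291, RHS = tan(6) ≈ -0.291 → equal
At (6, 0): LHS = tan(6) ≈ -0.291, RHS = tan(6) ≈ -0.291 → equal

So the claim does hold at both of these boundary points, even though it is not an identity.

Answer: Yes, holds at both test points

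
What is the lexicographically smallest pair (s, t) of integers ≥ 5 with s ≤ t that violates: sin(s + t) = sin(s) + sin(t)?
(s, t) = (5, 5)

Substituting (5, 5) into the claim:
LHS = sin(5 + 5) = sin(10) ≈ -0.544
RHS = sin(5) + sin(5) = 2·sin(5) ≈ -1.918

Since LHS ≠ RHS, this pair disproves the claim, and no lexicographically smaller pair (s ≤ t, integers ≥ 5) does.

For instance (7, 9) is also a counterexample (LHS = sin(16) ≈ -0.2879, RHS = sin(9) + sin(7) ≈ 1.069), but it's lexicographically larger.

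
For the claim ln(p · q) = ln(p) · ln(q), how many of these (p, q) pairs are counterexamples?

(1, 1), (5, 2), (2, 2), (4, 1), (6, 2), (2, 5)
Testing each pair:
(1, 1): LHS = 0, RHS = 0 → satisfies claim
(5, 2): LHS = ln(10) ≈ 2.303, RHS = ln(2)·ln(5) ≈ 1.116 → counterexample
(2, 2): LHS = ln(4) ≈ 1.386, RHS = ln(2)² ≈ 0.4805 → counterexample
(4, 1): LHS = ln(4) ≈ 1.386, RHS = 0 → counterexample
(6, 2): LHS = ln(12) ≈ 2.485, RHS = ln(2)·ln(6) ≈ 1.242 → counterexample
(2, 5): LHS = ln(10) ≈ 2.303, RHS = ln(2)·ln(5) ≈ 1.116 → counterexample

That makes 5 counterexamples.

Answer: 5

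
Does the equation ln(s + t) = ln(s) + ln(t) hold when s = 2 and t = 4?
Fails

Substituting s = 2, t = 4:

LHS = ln(2 + 4) = ln(6) ≈ 1.792
RHS = ln(2) + ln(4) ≈ 2.079

LHS ≠ RHS, so the equation does not hold at this point.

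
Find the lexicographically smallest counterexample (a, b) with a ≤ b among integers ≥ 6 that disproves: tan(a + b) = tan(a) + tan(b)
Substituting (6, 6) into the claim:
LHS = tan(6 + 6) = tan(12) ≈ -0.6359
RHS = tan(6) + tan(6) = 2·tan(6) ≈ -0.582

Since LHS ≠ RHS, this pair disproves the claim, and no lexicographically smaller pair (a ≤ b, integers ≥ 6) does.

For instance (11, 13) is also a counterexample (LHS = tan(24) ≈ -2.135, RHS = tan(11) + tan(13) ≈ -225.5), but it's lexicographically larger.

Answer: (a, b) = (6, 6)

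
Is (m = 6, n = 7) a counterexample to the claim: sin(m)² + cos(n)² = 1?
Yes

Substituting m = 6, n = 7:
LHS = sin(6)² + cos(7)² ≈ 0.6464
RHS = 1

Since LHS ≠ RHS, this pair disproves the claim.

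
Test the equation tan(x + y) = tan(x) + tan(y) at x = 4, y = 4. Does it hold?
Substituting x = 4, y = 4:

LHS = tan(4 + 4) = tan(8) ≈ -6.8
RHS = tan(4) + tan(4) = 2·tan(4) ≈ 2.316

LHS ≠ RHS, so the equation does not hold at this point.

Answer: Fails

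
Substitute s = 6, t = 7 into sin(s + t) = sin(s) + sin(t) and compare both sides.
LHS = sin(6 + 7) = sin(13) ≈ 0.4202
RHS = sin(6) + sin(7) ≈ 0.3776

LHS ≠ RHS (they differ by about 0.0426), so the equation does not hold here.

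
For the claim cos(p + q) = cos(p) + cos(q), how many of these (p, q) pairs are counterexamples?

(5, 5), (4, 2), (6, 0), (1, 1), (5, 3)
Testing each pair:
(5, 5): LHS = cos(10) ≈ -0.8391, RHS = 2·cos(5) ≈ 0.5673 → counterexample
(4, 2): LHS = cos(6) ≈ 0.9602, RHS = cos(4) + cos(2) ≈ -1.07 → counterexample
(6, 0): LHS = cos(6) ≈ 0.9602, RHS = cos(6) + 1 ≈ 1.96 → counterexample
(1, 1): LHS = cos(2) ≈ -0.4161, RHS = 2·cos(1) ≈ 1.081 → counterexample
(5, 3): LHS = cos(8) ≈ -0.1455, RHS = cos(3) + cos(5) ≈ -0.7063 → counterexample

That makes 5 counterexamples.

Answer: 5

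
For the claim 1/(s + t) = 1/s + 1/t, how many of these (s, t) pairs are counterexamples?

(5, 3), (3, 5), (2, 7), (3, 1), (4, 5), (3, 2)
6

Testing each pair:
(5, 3): LHS = 1/8, RHS = 8/15 → counterexample
(3, 5): LHS = 1/8, RHS = 8/15 → counterexample
(2, 7): LHS = 1/9, RHS = 9/14 → counterexample
(3, 1): LHS = 1/4, RHS = 4/3 → counterexample
(4, 5): LHS = 1/9, RHS = 9/20 → counterexample
(3, 2): LHS = 1/5, RHS = 5/6 → counterexample

That makes 6 counterexamples.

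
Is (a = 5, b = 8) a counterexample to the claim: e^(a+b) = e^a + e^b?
Yes

Substituting a = 5, b = 8:
LHS = e^(5+8) = e^13 ≈ 442413.4
RHS = e^5 + e^8 ≈ 3129

Since LHS ≠ RHS, this pair disproves the claim.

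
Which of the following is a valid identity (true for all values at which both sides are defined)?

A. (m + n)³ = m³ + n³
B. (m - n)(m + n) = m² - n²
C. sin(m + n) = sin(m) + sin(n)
A: fails at (5, 5) — LHS = 1000, RHS = 250.
B: holds — e.g. at (1, 5), both sides equal -24.
C: fails at (5, 8) — LHS = sin(13) ≈ 0.4202, RHS = sin(5) + sin(8) ≈ 0.03043.

Answer: B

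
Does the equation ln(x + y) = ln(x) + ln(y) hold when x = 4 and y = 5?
Fails

Substituting x = 4, y = 5:

LHS = ln(4 + 5) = ln(9) ≈ 2.197
RHS = ln(4) + ln(5) ≈ 2.996

LHS ≠ RHS, so the equation does not hold at this point.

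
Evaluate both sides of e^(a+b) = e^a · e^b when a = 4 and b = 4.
LHS = e^(4+4) = e^8 ≈ 2981
RHS = e^4 · e^4 = e^8 ≈ 2981

LHS = RHS: the two sides agree.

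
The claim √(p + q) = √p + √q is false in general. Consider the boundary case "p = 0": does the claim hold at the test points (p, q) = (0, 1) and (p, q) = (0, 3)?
At (0, 1): LHS = 1, RHS = 1 → equal
At (0, 3): LHS = √(3) ≈ 1.732, RHS = √(3) ≈ 1.732 → equal

So the claim does hold at both of these boundary points, even though it is not an identity.

Answer: Yes, holds at both test points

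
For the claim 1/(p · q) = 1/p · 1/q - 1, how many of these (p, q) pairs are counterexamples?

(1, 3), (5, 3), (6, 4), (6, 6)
Testing each pair:
(1, 3): LHS = 1/3, RHS = -2/3 → counterexample
(5, 3): LHS = 1/15, RHS = -14/15 → counterexample
(6, 4): LHS = 1/24, RHS = -23/24 → counterexample
(6, 6): LHS = 1/36, RHS = -35/36 → counterexample

That makes 4 counterexamples.

Answer: 4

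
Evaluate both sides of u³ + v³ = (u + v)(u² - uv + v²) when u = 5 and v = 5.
LHS = 5³ + 5³ = 250
RHS = (5 + 5)(5² - 5·5 + 5²) = 250

LHS = RHS: the two sides agree.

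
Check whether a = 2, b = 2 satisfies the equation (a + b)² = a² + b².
Substituting a = 2, b = 2:

LHS = (2 + 2)² = 16
RHS = 2² + 2² = 8

LHS ≠ RHS, so the equation does not hold at this point.

Answer: Fails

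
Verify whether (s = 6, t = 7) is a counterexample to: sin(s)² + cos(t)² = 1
Yes

Substituting s = 6, t = 7:
LHS = sin(6)² + cos(7)² ≈ 0.6464
RHS = 1

Since LHS ≠ RHS, this pair disproves the claim.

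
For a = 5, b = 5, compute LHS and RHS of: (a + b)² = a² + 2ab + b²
LHS = (5 + 5)² = 100
RHS = 5² + 2·5·5 + 5² = 100

LHS = RHS: the two sides agree.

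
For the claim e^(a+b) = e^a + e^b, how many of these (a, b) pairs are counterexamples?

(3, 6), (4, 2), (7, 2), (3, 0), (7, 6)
5

Testing each pair:
(3, 6): LHS = e^9 ≈ 8103, RHS = e^3 + e^6 ≈ 423.5 → counterexample
(4, 2): LHS = e^6 ≈ 403.4, RHS = e^2 + e^4 ≈ 61.99 → counterexample
(7, 2): LHS = e^9 ≈ 8103, RHS = e^2 + e^7 ≈ 1104 → counterexample
(3, 0): LHS = e^3 ≈ 20.09, RHS = 1 + e^3 ≈ 21.09 → counterexample
(7, 6): LHS = e^13 ≈ 442413.4, RHS = e^6 + e^7 ≈ 1500 → counterexample

That makes 5 counterexamples.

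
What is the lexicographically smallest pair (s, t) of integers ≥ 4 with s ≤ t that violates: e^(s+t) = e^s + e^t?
Substituting (4, 4) into the claim:
LHS = e^(4+4) = e^8 ≈ 2981
RHS = e^4 + e^4 = 2·e^4 ≈ 109.2

Since LHS ≠ RHS, this pair disproves the claim, and no lexicographically smaller pair (s ≤ t, integers ≥ 4) does.

For instance (5, 6) is also a counterexample (LHS = e^11 ≈ 59874.1, RHS = e^5 + e^6 ≈ 551.8), but it's lexicographically larger.

Answer: (s, t) = (4, 4)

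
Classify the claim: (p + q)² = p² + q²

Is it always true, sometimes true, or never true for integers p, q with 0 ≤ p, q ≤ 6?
It holds at (p, q) = (0, 2) (both sides equal 4), but fails at (p, q) = (1, 3) (LHS = 16, RHS = 10).

Answer: Sometimes true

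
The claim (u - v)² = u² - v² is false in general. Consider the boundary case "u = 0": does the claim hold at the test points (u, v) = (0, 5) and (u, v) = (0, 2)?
No, fails at both test points

At (0, 5): LHS = 25 ≠ RHS = -25
At (0, 2): LHS = 4 ≠ RHS = -4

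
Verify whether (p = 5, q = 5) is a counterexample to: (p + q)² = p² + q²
Substituting p = 5, q = 5:
LHS = (5 + 5)² = 100
RHS = 5² + 5² = 50

Since LHS ≠ RHS, this pair disproves the claim.

Answer: Yes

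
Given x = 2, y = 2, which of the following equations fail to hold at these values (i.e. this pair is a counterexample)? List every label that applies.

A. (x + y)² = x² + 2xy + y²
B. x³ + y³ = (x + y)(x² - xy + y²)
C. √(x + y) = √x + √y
Evaluating each claim at the given values:
A. LHS = 16, RHS = 16 → holds here (LHS = RHS)
B. LHS = 16, RHS = 16 → holds here (LHS = RHS)
C. LHS = 2, RHS = 2·√(2) ≈ 2.828 → fails here (LHS ≠ RHS)

Answer: C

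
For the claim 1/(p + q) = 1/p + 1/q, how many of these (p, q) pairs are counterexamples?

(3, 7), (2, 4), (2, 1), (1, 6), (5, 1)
Testing each pair:
(3, 7): LHS = 1/10, RHS = 10/21 → counterexample
(2, 4): LHS = 1/6, RHS = 3/4 → counterexample
(2, 1): LHS = 1/3, RHS = 3/2 → counterexample
(1, 6): LHS = 1/7, RHS = 7/6 → counterexample
(5, 1): LHS = 1/6, RHS = 6/5 → counterexample

That makes 5 counterexamples.

Answer: 5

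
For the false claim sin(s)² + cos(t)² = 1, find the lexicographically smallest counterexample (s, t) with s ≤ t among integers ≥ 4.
At (4, 4): both sides equal 1, so it holds there.

Substituting (4, 5) into the claim:
LHS = sin(4)² + cos(5)² ≈ 0.6532
RHS = 1

Since LHS ≠ RHS, this pair disproves the claim, and no lexicographically smaller pair (s ≤ t, integers ≥ 4) does.

For instance (5, 8) is also a counterexample (LHS = cos(8)² + sin(5)² ≈ 0.9407, RHS = 1), but it's lexicographically larger.

Answer: (s, t) = (4, 5)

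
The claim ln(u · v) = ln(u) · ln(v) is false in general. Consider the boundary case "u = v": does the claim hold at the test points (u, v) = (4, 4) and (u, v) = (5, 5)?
At (4, 4): LHS = ln(16) ≈ 2.773 ≠ RHS = ln(4)² ≈ 1.922
At (5, 5): LHS = ln(25) ≈ 3.219 ≠ RHS = ln(5)² ≈ 2.59

Answer: No, fails at both test points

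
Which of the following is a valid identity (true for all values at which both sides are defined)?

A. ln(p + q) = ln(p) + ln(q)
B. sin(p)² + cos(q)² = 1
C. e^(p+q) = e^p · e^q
C

A: fails at (3, 4) — LHS = ln(7) ≈ 1.946, RHS = ln(3) + ln(4) ≈ 2.485.
B: fails at (4, 6) — LHS = sin(4)² + cos(6)² ≈ 1.495, RHS = 1.
C: holds — e.g. at (1, 1), both sides equal e^2 ≈ 7.389.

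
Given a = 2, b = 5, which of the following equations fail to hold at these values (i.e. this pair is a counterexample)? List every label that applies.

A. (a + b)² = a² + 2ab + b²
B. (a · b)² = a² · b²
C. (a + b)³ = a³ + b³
C

Evaluating each claim at the given values:
A. LHS = 49, RHS = 49 → holds here (LHS = RHS)
B. LHS = 100, RHS = 100 → holds here (LHS = RHS)
C. LHS = 343, RHS = 133 → fails here (LHS ≠ RHS)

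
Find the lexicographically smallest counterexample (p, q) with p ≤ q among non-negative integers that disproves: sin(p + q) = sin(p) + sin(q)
(p, q) = (1, 1)

At (0, 5): both sides equal sin(5) ≈ -0.9589, so it holds there.

Substituting (1, 1) into the claim:
LHS = sin(1 + 1) = sin(2) ≈ 0.9093
RHS = sin(1) + sin(1) = 2·sin(1) ≈ 1.683

Since LHS ≠ RHS, this pair disproves the claim, and no lexicographically smaller pair (p ≤ q, non-negative integers) does.

For instance (4, 5) is also a counterexample (LHS = sin(9) ≈ 0.4121, RHS = sin(5) + sin(4) ≈ -1.716), but it's lexicographically larger.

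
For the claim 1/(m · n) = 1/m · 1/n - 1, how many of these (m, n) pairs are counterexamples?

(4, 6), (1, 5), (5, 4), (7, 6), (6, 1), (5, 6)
Testing each pair:
(4, 6): LHS = 1/24, RHS = -23/24 → counterexample
(1, 5): LHS = 1/5, RHS = -4/5 → counterexample
(5, 4): LHS = 1/20, RHS = -19/20 → counterexample
(7, 6): LHS = 1/42, RHS = -41/42 → counterexample
(6, 1): LHS = 1/6, RHS = -5/6 → counterexample
(5, 6): LHS = 1/30, RHS = -29/30 → counterexample

That makes 6 counterexamples.

Answer: 6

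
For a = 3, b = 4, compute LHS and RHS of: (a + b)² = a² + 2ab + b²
LHS = (3 + 4)² = 49
RHS = 3² + 2·3·4 + 4² = 49

LHS = RHS: the two sides agree.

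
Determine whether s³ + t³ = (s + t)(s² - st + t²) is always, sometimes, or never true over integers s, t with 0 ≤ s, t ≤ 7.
Always true

The identity holds for every pair in the range. For instance at (s, t) = (1, 7): both sides equal 344.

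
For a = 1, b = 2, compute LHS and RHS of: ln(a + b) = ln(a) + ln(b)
LHS = ln(1 + 2) = ln(3) ≈ 1.099
RHS = ln(1) + ln(2) = ln(2) ≈ 0.6931

LHS ≠ RHS (they differ by about 0.4055), so the equation does not hold here.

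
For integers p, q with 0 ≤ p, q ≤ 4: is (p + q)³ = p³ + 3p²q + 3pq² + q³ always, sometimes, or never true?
Always true

The identity holds for every pair in the range. For instance at (p, q) = (1, 1): both sides equal 8.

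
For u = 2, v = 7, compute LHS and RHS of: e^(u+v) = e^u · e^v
LHS = e^(2+7) = e^9 ≈ 8103
RHS = e^2 · e^7 = e^9 ≈ 8103

LHS = RHS: the two sides agree.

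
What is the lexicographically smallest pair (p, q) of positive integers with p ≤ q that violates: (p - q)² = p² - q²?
(p, q) = (1, 2)

Substituting (1, 2) into the claim:
LHS = (1 - 2)² = 1
RHS = 1² - 2² = -3

Since LHS ≠ RHS, this pair disproves the claim, and no lexicographically smaller pair (p ≤ q, positive integers) does.

For instance (1, 8) is also a counterexample (LHS = 49, RHS = -63), but it's lexicographically larger.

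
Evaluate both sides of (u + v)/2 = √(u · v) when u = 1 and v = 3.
LHS = (1 + 3)/2 = 2
RHS = √(1 · 3) = √(3) ≈ 1.732

LHS ≠ RHS (they differ by about 0.2679), so the equation does not hold here.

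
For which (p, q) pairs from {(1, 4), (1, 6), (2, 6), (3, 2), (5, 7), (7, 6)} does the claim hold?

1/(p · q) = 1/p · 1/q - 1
Testing each pair:
(1, 4): LHS = 1/4, RHS = -3/4 → fails
(1, 6): LHS = 1/6, RHS = -5/6 → fails
(2, 6): LHS = 1/12, RHS = -11/12 → fails
(3, 2): LHS = 1/6, RHS = -5/6 → fails
(5, 7): LHS = 1/35, RHS = -34/35 → fails
(7, 6): LHS = 1/42, RHS = -41/42 → fails

No pair satisfies the claim.

Answer: None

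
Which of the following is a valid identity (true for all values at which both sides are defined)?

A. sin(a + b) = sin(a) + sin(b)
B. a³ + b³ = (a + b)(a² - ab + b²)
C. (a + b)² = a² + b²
B

A: fails at (1, 4) — LHS = sin(5) ≈ -0.9589, RHS = sin(4) + sin(1) ≈ 0.08467.
B: holds — e.g. at (1, 4), both sides equal 65.
C: fails at (3, 5) — LHS = 64, RHS = 34.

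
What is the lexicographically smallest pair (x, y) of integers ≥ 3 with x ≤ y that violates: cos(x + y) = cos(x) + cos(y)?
Substituting (3, 3) into the claim:
LHS = cos(3 + 3) = cos(6) ≈ 0.9602
RHS = cos(3) + cos(3) = 2·cos(3) ≈ -1.98

Since LHS ≠ RHS, this pair disproves the claim, and no lexicographically smaller pair (x ≤ y, integers ≥ 3) does.

For instance (8, 9) is also a counterexample (LHS = cos(17) ≈ -0.2752, RHS = cos(9) + cos(8) ≈ -1.057), but it's lexicographically larger.

Answer: (x, y) = (3, 3)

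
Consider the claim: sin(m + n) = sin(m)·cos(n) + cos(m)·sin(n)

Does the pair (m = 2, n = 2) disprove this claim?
Substituting m = 2, n = 2:
LHS = sin(2 + 2) = sin(4) ≈ -0.7568
RHS = sin(2)·cos(2) + cos(2)·sin(2) = 2·sin(2)·cos(2) ≈ -0.7568

The sides agree, so this pair does not disprove the claim.

Answer: No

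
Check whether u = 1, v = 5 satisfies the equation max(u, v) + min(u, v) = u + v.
Substituting u = 1, v = 5:

LHS = max(1, 5) + min(1, 5) = 6
RHS = 1 + 5 = 6

LHS = RHS, so the equation holds at this point.

Answer: Holds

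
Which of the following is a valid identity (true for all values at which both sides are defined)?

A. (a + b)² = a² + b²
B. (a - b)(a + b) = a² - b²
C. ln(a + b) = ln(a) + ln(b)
A: fails at (2, 2) — LHS = 16, RHS = 8.
B: holds — e.g. at (3, 5), both sides equal -16.
C: fails at (3, 4) — LHS = ln(7) ≈ 1.946, RHS = ln(3) + ln(4) ≈ 2.485.

Answer: B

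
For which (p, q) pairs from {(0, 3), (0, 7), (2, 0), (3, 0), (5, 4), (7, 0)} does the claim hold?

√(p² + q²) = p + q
(0, 3), (0, 7), (2, 0), (3, 0), (7, 0)

Testing each pair:
(0, 3): LHS = 3, RHS = 3 → holds
(0, 7): LHS = 7, RHS = 7 → holds
(2, 0): LHS = 2, RHS = 2 → holds
(3, 0): LHS = 3, RHS = 3 → holds
(5, 4): LHS = √(41) ≈ 6.403, RHS = 9 → fails
(7, 0): LHS = 7, RHS = 7 → holds

5 of 6 pairs satisfy the claim.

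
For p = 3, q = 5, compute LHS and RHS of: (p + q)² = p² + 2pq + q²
LHS = (3 + 5)² = 64
RHS = 3² + 2·3·5 + 5² = 64

LHS = RHS: the two sides agree.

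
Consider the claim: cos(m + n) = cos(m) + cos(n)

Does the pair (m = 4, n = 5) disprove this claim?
Yes

Substituting m = 4, n = 5:
LHS = cos(4 + 5) = cos(9) ≈ -0.9111
RHS = cos(4) + cos(5) ≈ -0.37

Since LHS ≠ RHS, this pair disproves the claim.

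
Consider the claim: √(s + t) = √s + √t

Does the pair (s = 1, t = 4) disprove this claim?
Yes

Substituting s = 1, t = 4:
LHS = √(1 + 4) = √(5) ≈ 2.236
RHS = √1 + √4 = 3

Since LHS ≠ RHS, this pair disproves the claim.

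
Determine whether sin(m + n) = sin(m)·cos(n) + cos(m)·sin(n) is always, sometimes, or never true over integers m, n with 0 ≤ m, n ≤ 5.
The identity holds for every pair in the range. For instance at (m, n) = (3, 5): both sides equal sin(8) ≈ 0.9894.

Answer: Always true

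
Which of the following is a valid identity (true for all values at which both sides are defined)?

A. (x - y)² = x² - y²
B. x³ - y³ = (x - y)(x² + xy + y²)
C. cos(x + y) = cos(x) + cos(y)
B

A: fails at (5, 8) — LHS = 9, RHS = -39.
B: holds — e.g. at (3, 5), both sides equal -98.
C: fails at (3, 7) — LHS = cos(10) ≈ -0.8391, RHS = cos(3) + cos(7) ≈ -0.2361.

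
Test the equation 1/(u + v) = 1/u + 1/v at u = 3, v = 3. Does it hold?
Substituting u = 3, v = 3:

LHS = 1/(3 + 3) = 1/6
RHS = 1/3 + 1/3 = 2/3

LHS ≠ RHS, so the equation does not hold at this point.

Answer: Fails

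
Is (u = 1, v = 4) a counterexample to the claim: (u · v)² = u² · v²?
Substituting u = 1, v = 4:
LHS = (1 · 4)² = 16
RHS = 1² · 4² = 16

The sides agree, so this pair does not disprove the claim.

Answer: No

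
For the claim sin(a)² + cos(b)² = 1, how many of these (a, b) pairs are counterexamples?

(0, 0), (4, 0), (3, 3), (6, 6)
1

Testing each pair:
(0, 0): LHS = 1, RHS = 1 → satisfies claim
(4, 0): LHS = sin(4)² + 1 ≈ 1.573, RHS = 1 → counterexample
(3, 3): LHS = sin(3)² + cos(3)² = 1, RHS = 1 → satisfies claim
(6, 6): LHS = sin(6)² + cos(6)² = 1, RHS = 1 → satisfies claim

That makes 1 counterexample.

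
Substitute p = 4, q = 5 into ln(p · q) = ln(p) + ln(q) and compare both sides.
LHS = ln(4 · 5) = ln(20) ≈ 2.996
RHS = ln(4) + ln(5) ≈ 2.996

LHS = RHS: the two sides agree.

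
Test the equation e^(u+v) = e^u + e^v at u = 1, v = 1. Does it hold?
Substituting u = 1, v = 1:

LHS = e^(1+1) = e^2 ≈ 7.389
RHS = e^1 + e^1 = 2·e ≈ 5.437

LHS ≠ RHS, so the equation does not hold at this point.

Answer: Fails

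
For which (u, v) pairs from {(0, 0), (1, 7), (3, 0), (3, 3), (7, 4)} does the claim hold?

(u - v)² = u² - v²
(0, 0), (3, 0), (3, 3)

Testing each pair:
(0, 0): LHS = 0, RHS = 0 → holds
(1, 7): LHS = 36, RHS = -48 → fails
(3, 0): LHS = 9, RHS = 9 → holds
(3, 3): LHS = 0, RHS = 0 → holds
(7, 4): LHS = 9, RHS = 33 → fails

3 of 5 pairs satisfy the claim.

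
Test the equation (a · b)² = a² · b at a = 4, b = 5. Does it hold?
Substituting a = 4, b = 5:

LHS = (4 · 5)² = 400
RHS = 4² · 5 = 80

LHS ≠ RHS, so the equation does not hold at this point.

Answer: Fails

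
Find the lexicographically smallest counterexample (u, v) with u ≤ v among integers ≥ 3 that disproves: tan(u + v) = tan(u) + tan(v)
Substituting (3, 3) into the claim:
LHS = tan(3 + 3) = tan(6) ≈ -0.291
RHS = tan(3) + tan(3) = 2·tan(3) ≈ -0.2851

Since LHS ≠ RHS, this pair disproves the claim, and no lexicographically smaller pair (u ≤ v, integers ≥ 3) does.

For instance (5, 5) is also a counterexample (LHS = tan(10) ≈ 0.6484, RHS = 2·tan(5) ≈ -6.761), but it's lexicographically larger.

Answer: (u, v) = (3, 3)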